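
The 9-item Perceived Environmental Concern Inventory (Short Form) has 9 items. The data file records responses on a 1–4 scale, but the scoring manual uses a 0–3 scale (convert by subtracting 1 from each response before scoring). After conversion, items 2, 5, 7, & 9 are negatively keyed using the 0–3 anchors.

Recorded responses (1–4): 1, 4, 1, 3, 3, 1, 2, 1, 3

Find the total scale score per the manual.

6

Convert to 0–3: 0, 3, 0, 2, 2, 0, 1, 0, 2
Reverse-coded (reversed = (0+3) − raw = 3 − raw):
  item 2: 3 − 3 = 0
  item 5: 3 − 2 = 1
  item 7: 3 − 1 = 2
  item 9: 3 − 2 = 1
Scored: 0, 0, 0, 2, 1, 0, 2, 0, 1
Total = 6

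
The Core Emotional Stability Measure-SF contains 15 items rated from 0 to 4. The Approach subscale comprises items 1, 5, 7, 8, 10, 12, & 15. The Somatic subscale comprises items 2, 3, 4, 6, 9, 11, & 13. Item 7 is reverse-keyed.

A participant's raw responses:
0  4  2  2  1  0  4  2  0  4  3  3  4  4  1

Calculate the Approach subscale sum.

11

Approach items: 1, 5, 7, 8, 10, 12, 15.
Of these, item 7 is reverse-keyed; on a 0–4 scale, reversed = 4 − raw.
  item 1: 0
  item 5: 1
  item 7: 4 − 4 = 0
  item 8: 2
  item 10: 4
  item 12: 3
  item 15: 1
Sum = 0 + 1 + 0 + 2 + 4 + 3 + 1 = 11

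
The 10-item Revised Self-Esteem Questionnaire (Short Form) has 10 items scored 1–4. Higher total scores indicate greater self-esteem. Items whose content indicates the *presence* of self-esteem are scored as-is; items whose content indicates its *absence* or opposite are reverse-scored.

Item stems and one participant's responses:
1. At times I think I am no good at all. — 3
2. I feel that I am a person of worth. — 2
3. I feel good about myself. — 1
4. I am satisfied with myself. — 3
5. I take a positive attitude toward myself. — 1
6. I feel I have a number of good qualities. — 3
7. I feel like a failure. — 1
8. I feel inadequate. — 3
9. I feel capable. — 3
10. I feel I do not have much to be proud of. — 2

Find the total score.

24

Items 1, 7, 8, 10 describe the absence/opposite of self-esteem → reverse-score.
reversed = (1+4) − raw = 5 − raw.
  item 1: 5 − 3 = 2
  item 2: 2
  item 3: 1
  item 4: 3
  item 5: 1
  item 6: 3
  item 7: 5 − 1 = 4
  item 8: 5 − 3 = 2
  item 9: 3
  item 10: 5 − 2 = 3
Total = 2 + 2 + 1 + 3 + 1 + 3 + 4 + 2 + 3 + 3 = 24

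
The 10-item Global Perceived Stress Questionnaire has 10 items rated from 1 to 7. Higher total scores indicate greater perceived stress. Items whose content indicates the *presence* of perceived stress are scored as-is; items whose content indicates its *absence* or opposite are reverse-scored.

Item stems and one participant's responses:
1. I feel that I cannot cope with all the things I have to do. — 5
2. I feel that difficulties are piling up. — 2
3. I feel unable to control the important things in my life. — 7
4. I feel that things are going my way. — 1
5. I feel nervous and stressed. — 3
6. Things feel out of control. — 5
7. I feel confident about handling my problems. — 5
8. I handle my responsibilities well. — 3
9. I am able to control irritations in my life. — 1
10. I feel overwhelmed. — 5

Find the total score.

49

Items 4, 7, 8, 9 describe the absence/opposite of perceived stress → reverse-score.
reverse-coded value = 8 − response.
  item 1: 5
  item 2: 2
  item 3: 7
  item 4: 8 − 1 = 7
  item 5: 3
  item 6: 5
  item 7: 8 − 5 = 3
  item 8: 8 − 3 = 5
  item 9: 8 − 1 = 7
  item 10: 5
Total = 5 + 2 + 7 + 7 + 3 + 5 + 3 + 5 + 7 + 5 = 49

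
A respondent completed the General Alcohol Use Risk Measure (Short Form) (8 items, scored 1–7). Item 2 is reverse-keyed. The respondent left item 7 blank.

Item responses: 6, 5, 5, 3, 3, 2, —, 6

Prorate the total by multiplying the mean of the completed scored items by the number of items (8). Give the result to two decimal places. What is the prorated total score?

32.00

Reverse-coded (on a 1–7 scale, reversed = 8 − raw):
  item 2: 8 − 5 = 3
Completed scored items (7 of 8): 6, 3, 5, 3, 3, 2, 6; sum = 28.
Person mean = 28 / 7 ≈ 4.0000
Prorated total = (28 / 7) × 8 = 32.00 (to 2 dp)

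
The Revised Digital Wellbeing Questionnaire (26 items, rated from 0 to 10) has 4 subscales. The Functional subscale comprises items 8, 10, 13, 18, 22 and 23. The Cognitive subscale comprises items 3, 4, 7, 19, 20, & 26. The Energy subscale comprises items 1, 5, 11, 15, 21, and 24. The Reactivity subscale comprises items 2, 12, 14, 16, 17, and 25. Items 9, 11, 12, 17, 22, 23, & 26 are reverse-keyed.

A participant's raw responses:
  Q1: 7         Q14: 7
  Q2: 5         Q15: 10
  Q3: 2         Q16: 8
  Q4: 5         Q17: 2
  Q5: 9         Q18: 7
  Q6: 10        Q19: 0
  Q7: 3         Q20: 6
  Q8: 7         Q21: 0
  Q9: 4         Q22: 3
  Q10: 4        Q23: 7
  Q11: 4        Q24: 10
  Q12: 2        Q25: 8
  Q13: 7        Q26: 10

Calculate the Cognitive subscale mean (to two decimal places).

Cognitive items: 3, 4, 7, 19, 20, 26.
Of these, item 26 is reverse-keyed; on a 0–10 scale, reversed = 10 − raw.
  item 3: 2
  item 4: 5
  item 7: 3
  item 19: 0
  item 20: 6
  item 26: 10 − 10 = 0
Sum = 2 + 5 + 3 + 0 + 6 + 0 = 16
Mean = 16 / 6 = 2.67

2.67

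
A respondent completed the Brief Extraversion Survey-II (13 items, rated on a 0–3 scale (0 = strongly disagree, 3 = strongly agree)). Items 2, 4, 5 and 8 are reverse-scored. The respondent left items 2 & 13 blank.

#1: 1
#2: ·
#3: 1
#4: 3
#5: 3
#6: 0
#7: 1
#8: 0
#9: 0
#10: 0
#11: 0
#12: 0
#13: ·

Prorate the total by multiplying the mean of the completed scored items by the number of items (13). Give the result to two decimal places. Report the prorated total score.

7.09

Reverse-coded (reversed = (0+3) − raw = 3 − raw):
  item 4: 3 − 3 = 0
  item 5: 3 − 3 = 0
  item 8: 3 − 0 = 3
Completed scored items (11 of 13): 1, 1, 0, 0, 0, 1, 3, 0, 0, 0, 0; sum = 6.
Person mean = 6 / 11 ≈ 0.5455
Prorated total = (6 / 11) × 13 = 7.09 (to 2 dp)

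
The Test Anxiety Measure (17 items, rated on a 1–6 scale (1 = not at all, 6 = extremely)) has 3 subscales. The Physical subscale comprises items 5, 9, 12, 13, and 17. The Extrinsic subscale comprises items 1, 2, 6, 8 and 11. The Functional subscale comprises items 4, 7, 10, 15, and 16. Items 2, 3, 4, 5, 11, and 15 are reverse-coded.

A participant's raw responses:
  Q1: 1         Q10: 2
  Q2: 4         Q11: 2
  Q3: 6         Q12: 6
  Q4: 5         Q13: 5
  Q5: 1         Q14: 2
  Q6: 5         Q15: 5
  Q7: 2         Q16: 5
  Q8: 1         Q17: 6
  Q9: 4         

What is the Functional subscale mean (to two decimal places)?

Functional items: 4, 7, 10, 15, 16.
Of these, items 4 & 15 are reverse-coded; on a 1–6 scale, reversed = 7 − raw.
  item 4: 7 − 5 = 2
  item 7: 2
  item 10: 2
  item 15: 7 − 5 = 2
  item 16: 5
Sum = 2 + 2 + 2 + 2 + 5 = 13
Mean = 13 / 5 = 2.60

2.60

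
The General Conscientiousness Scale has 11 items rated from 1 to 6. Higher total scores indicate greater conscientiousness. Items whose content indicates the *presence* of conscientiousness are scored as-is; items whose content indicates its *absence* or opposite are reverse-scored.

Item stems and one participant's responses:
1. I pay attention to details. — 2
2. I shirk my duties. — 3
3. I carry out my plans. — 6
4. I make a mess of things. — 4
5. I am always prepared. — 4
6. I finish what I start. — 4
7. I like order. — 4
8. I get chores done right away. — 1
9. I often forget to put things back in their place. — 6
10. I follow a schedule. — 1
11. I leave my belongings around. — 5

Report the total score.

Items 2, 4, 9, 11 describe the absence/opposite of conscientiousness → reverse-score.
on a 1–6 scale, reversed = 7 − raw.
  item 1: 2
  item 2: 7 − 3 = 4
  item 3: 6
  item 4: 7 − 4 = 3
  item 5: 4
  item 6: 4
  item 7: 4
  item 8: 1
  item 9: 7 − 6 = 1
  item 10: 1
  item 11: 7 − 5 = 2
Total = 2 + 4 + 6 + 3 + 4 + 4 + 4 + 1 + 1 + 1 + 2 = 32

32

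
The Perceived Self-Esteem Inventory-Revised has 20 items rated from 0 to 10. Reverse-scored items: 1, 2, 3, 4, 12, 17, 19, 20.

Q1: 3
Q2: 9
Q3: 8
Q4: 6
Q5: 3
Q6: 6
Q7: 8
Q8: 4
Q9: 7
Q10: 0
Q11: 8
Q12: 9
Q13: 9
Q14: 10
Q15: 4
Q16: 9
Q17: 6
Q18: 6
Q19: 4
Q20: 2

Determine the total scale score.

107

Reverse-scored items use 10 − raw:
  item 1: 10 − 3 = 7
  item 2: 10 − 9 = 1
  item 3: 10 − 8 = 2
  item 4: 10 − 6 = 4
  item 12: 10 − 9 = 1
  item 17: 10 − 6 = 4
  item 19: 10 − 4 = 6
  item 20: 10 − 2 = 8
Scored items: 7, 1, 2, 4, 3, 6, 8, 4, 7, 0, 8, 1, 9, 10, 4, 9, 4, 6, 6, 8
Total = 7 + 1 + 2 + 4 + 3 + 6 + 8 + 4 + 7 + 0 + 8 + 1 + 9 + 10 + 4 + 9 + 4 + 6 + 6 + 8 = 107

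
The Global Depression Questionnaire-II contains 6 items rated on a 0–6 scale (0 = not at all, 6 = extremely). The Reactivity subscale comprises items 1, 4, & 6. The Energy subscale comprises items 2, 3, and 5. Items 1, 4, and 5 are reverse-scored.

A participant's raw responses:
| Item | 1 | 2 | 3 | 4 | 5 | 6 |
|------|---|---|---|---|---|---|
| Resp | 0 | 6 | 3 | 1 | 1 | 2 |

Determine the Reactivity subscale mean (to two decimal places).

Reactivity items: 1, 4, 6.
Of these, items 1 and 4 are reverse-scored; on a 0–6 scale, reversed = 6 − raw.
  item 1: 6 − 0 = 6
  item 4: 6 − 1 = 5
  item 6: 2
Sum = 6 + 5 + 2 = 13
Mean = 13 / 3 = 4.33

4.33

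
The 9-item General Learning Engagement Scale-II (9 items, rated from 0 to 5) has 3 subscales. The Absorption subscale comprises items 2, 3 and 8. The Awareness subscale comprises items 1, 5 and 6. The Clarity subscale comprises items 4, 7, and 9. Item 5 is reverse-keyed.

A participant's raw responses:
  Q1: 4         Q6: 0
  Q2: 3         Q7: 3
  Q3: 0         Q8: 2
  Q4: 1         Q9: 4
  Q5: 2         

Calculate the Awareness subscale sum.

7

Awareness items: 1, 5, 6.
Of these, item 5 is reverse-keyed; reverse-coded value = 5 − response.
  item 1: 4
  item 5: 5 − 2 = 3
  item 6: 0
Sum = 4 + 3 + 0 = 7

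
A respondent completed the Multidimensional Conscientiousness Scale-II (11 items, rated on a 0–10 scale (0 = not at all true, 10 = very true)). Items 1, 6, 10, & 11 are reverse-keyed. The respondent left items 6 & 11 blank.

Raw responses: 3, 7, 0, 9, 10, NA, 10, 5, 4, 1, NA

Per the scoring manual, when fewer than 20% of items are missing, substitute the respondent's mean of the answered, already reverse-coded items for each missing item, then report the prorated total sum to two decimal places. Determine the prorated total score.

Reverse-coded (reversed = (0+10) − raw = 10 − raw):
  item 1: 10 − 3 = 7
  item 10: 10 − 1 = 9
Completed scored items (9 of 11): 7, 7, 0, 9, 10, 10, 5, 4, 9; sum = 61.
Person mean = 61 / 9 ≈ 6.7778
Prorated total = (61 / 9) × 11 = 74.56 (to 2 dp)

74.56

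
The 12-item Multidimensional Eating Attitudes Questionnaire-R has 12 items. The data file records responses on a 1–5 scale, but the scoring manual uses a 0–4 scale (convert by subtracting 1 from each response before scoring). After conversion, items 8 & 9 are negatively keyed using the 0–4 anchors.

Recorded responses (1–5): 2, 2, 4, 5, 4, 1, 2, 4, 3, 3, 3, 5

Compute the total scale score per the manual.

Convert to 0–4: 1, 1, 3, 4, 3, 0, 1, 3, 2, 2, 2, 4
Reverse-coded (on a 0–4 scale, reversed = 4 − raw):
  item 8: 4 − 3 = 1
  item 9: 4 − 2 = 2
Scored: 1, 1, 3, 4, 3, 0, 1, 1, 2, 2, 2, 4
Total = 24

24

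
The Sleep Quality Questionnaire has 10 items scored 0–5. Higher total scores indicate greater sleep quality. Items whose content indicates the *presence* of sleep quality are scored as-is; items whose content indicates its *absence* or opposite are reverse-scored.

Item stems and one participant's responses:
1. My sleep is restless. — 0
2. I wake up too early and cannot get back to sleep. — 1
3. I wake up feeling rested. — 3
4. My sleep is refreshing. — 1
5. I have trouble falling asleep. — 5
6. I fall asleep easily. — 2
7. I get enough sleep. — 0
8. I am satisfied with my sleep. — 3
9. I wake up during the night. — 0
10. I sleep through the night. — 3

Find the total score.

Items 1, 2, 5, 9 describe the absence/opposite of sleep quality → reverse-score.
on a 0–5 scale, reversed = 5 − raw.
  item 1: 5 − 0 = 5
  item 2: 5 − 1 = 4
  item 3: 3
  item 4: 1
  item 5: 5 − 5 = 0
  item 6: 2
  item 7: 0
  item 8: 3
  item 9: 5 − 0 = 5
  item 10: 3
Total = 5 + 4 + 3 + 1 + 0 + 2 + 0 + 3 + 5 + 3 = 26

26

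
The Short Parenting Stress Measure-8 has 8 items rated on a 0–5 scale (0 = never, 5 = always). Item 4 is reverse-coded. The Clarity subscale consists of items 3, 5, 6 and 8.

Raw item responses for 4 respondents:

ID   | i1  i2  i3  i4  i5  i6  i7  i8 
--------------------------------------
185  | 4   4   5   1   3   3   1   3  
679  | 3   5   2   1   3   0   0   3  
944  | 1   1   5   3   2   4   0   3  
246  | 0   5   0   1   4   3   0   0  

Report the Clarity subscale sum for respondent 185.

Respondent 185 raw: 4, 4, 5, 1, 3, 3, 1, 3.
Clarity items: 3, 5, 6, 8.
Reverse-coded (reverse-coded value = 5 − response):
  item 3: 5
  item 5: 3
  item 6: 3
  item 8: 3
Sum = 5 + 3 + 3 + 3 = 14

14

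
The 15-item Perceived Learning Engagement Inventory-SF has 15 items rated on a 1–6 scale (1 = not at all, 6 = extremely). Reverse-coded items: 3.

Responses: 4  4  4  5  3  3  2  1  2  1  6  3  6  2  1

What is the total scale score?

46

Reverse-coded items use 7 − raw:
  item 3: 7 − 4 = 3
Scored responses: 4, 4, 3, 5, 3, 3, 2, 1, 2, 1, 6, 3, 6, 2, 1
Total = 4 + 4 + 3 + 5 + 3 + 3 + 2 + 1 + 2 + 1 + 6 + 3 + 6 + 2 + 1 = 46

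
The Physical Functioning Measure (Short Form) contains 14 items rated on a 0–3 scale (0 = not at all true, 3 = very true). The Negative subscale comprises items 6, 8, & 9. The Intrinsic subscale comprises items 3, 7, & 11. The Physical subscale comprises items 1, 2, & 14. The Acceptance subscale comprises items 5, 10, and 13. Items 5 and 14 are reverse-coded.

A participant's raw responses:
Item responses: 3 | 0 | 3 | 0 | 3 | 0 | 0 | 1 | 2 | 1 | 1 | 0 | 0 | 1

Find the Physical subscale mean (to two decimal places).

1.67

Physical items: 1, 2, 14.
Of these, item 14 is reverse-coded; on a 0–3 scale, reversed = 3 − raw.
  item 1: 3
  item 2: 0
  item 14: 3 − 1 = 2
Sum = 3 + 0 + 2 = 5
Mean = 5 / 3 = 1.67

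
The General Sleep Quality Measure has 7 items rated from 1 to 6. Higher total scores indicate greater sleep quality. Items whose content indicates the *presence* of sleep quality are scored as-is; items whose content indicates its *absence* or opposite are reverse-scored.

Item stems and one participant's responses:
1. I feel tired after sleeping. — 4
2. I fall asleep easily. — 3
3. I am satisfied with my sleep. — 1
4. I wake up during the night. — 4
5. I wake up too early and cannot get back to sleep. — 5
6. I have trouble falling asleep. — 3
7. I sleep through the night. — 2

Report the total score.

18

Items 1, 4, 5, 6 describe the absence/opposite of sleep quality → reverse-score.
on a 1–6 scale, reversed = 7 − raw.
  item 1: 7 − 4 = 3
  item 2: 3
  item 3: 1
  item 4: 7 − 4 = 3
  item 5: 7 − 5 = 2
  item 6: 7 − 3 = 4
  item 7: 2
Total = 3 + 3 + 1 + 3 + 2 + 4 + 2 = 18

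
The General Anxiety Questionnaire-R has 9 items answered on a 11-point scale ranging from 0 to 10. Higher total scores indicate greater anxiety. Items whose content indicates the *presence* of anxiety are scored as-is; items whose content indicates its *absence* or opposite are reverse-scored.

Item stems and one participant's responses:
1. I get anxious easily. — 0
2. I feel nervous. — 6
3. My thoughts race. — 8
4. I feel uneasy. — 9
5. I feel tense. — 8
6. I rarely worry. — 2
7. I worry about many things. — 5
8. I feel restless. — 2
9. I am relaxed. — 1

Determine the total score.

Items 6, 9 describe the absence/opposite of anxiety → reverse-score.
reverse-coded value = 10 − response.
  item 1: 0
  item 2: 6
  item 3: 8
  item 4: 9
  item 5: 8
  item 6: 10 − 2 = 8
  item 7: 5
  item 8: 2
  item 9: 10 − 1 = 9
Total = 0 + 6 + 8 + 9 + 8 + 8 + 5 + 2 + 9 = 55

55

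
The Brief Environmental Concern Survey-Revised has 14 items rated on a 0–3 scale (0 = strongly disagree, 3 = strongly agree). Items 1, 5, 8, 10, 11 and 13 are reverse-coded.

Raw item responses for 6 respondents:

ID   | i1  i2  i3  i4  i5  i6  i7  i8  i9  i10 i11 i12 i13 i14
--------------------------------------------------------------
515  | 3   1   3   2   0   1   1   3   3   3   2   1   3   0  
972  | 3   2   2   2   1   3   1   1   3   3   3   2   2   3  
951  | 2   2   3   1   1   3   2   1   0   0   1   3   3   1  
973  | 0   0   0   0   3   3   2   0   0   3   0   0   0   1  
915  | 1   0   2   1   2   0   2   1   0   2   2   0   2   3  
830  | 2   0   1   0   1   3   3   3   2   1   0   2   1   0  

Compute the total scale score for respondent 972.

23

Respondent 972 raw: 3, 2, 2, 2, 1, 3, 1, 1, 3, 3, 3, 2, 2, 3.
Reverse-coded (on a 0–3 scale, reversed = 3 − raw):
  item 1: 3 − 3 = 0
  item 2: 2
  item 3: 2
  item 4: 2
  item 5: 3 − 1 = 2
  item 6: 3
  item 7: 1
  item 8: 3 − 1 = 2
  item 9: 3
  item 10: 3 − 3 = 0
  item 11: 3 − 3 = 0
  item 12: 2
  item 13: 3 − 2 = 1
  item 14: 3
Sum = 0 + 2 + 2 + 2 + 2 + 3 + 1 + 2 + 3 + 0 + 0 + 2 + 1 + 3 = 23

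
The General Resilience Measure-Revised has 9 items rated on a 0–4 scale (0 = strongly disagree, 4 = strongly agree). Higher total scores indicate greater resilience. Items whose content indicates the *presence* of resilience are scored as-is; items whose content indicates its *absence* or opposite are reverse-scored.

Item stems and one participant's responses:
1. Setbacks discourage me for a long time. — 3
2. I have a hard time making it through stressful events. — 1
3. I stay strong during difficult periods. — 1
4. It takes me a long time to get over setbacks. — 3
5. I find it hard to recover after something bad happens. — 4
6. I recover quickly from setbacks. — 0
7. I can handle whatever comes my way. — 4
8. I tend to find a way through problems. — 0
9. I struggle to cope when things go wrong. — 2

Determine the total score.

12

Items 1, 2, 4, 5, 9 describe the absence/opposite of resilience → reverse-score.
reverse-coded value = 4 − response.
  item 1: 4 − 3 = 1
  item 2: 4 − 1 = 3
  item 3: 1
  item 4: 4 − 3 = 1
  item 5: 4 − 4 = 0
  item 6: 0
  item 7: 4
  item 8: 0
  item 9: 4 − 2 = 2
Total = 1 + 3 + 1 + 1 + 0 + 0 + 4 + 0 + 2 = 12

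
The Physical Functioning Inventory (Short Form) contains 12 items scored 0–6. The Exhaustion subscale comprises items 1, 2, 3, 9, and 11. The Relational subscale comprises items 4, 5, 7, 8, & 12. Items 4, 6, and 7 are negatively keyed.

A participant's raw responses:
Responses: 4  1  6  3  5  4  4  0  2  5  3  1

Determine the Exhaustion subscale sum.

Exhaustion items: 1, 2, 3, 9, 11.
  item 1: 4
  item 2: 1
  item 3: 6
  item 9: 2
  item 11: 3
Sum = 4 + 1 + 6 + 2 + 3 = 16

16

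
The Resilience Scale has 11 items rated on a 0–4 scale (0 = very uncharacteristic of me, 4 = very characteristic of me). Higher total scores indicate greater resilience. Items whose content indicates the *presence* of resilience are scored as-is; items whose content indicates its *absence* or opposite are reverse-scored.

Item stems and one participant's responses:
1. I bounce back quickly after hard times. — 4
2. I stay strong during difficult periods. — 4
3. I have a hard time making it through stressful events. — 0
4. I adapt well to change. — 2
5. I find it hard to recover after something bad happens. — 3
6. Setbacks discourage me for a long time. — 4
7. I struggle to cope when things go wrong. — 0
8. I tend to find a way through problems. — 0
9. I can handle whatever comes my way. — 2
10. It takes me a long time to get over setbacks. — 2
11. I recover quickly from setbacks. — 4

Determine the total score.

27

Items 3, 5, 6, 7, 10 describe the absence/opposite of resilience → reverse-score.
reverse-coded value = 4 − response.
  item 1: 4
  item 2: 4
  item 3: 4 − 0 = 4
  item 4: 2
  item 5: 4 − 3 = 1
  item 6: 4 − 4 = 0
  item 7: 4 − 0 = 4
  item 8: 0
  item 9: 2
  item 10: 4 − 2 = 2
  item 11: 4
Total = 4 + 4 + 4 + 2 + 1 + 0 + 4 + 0 + 2 + 2 + 4 = 27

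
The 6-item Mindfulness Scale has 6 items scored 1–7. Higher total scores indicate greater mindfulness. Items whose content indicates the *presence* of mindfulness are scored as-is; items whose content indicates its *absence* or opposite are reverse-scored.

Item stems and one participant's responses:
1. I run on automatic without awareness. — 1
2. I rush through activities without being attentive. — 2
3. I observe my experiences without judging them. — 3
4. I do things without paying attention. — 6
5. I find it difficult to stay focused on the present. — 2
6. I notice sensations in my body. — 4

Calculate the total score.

Items 1, 2, 4, 5 describe the absence/opposite of mindfulness → reverse-score.
reverse-coded value = 8 − response.
  item 1: 8 − 1 = 7
  item 2: 8 − 2 = 6
  item 3: 3
  item 4: 8 − 6 = 2
  item 5: 8 − 2 = 6
  item 6: 4
Total = 7 + 6 + 3 + 2 + 6 + 4 = 28

28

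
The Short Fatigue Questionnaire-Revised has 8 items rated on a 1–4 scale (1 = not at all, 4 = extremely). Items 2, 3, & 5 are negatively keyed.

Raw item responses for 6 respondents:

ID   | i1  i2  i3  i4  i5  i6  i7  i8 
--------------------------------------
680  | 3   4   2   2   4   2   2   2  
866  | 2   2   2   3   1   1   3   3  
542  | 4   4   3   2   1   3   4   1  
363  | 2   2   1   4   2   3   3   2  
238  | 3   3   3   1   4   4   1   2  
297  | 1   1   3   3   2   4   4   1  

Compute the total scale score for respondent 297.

Respondent 297 raw: 1, 1, 3, 3, 2, 4, 4, 1.
Reverse-coded (reversed = (1+4) − raw = 5 − raw):
  item 1: 1
  item 2: 5 − 1 = 4
  item 3: 5 − 3 = 2
  item 4: 3
  item 5: 5 − 2 = 3
  item 6: 4
  item 7: 4
  item 8: 1
Sum = 1 + 4 + 2 + 3 + 3 + 4 + 4 + 1 = 22

22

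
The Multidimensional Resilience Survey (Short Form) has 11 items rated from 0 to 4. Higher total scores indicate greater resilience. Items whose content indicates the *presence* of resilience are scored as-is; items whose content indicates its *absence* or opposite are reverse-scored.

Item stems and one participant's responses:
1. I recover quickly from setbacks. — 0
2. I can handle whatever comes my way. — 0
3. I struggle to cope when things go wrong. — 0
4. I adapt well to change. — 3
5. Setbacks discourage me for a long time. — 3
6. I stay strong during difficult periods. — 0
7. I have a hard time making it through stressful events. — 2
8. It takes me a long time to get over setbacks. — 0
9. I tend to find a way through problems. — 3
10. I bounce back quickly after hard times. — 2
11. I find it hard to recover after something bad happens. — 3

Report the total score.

20

Items 3, 5, 7, 8, 11 describe the absence/opposite of resilience → reverse-score.
reverse-coded value = 4 − response.
  item 1: 0
  item 2: 0
  item 3: 4 − 0 = 4
  item 4: 3
  item 5: 4 − 3 = 1
  item 6: 0
  item 7: 4 − 2 = 2
  item 8: 4 − 0 = 4
  item 9: 3
  item 10: 2
  item 11: 4 − 3 = 1
Total = 0 + 0 + 4 + 3 + 1 + 0 + 2 + 4 + 3 + 2 + 1 = 20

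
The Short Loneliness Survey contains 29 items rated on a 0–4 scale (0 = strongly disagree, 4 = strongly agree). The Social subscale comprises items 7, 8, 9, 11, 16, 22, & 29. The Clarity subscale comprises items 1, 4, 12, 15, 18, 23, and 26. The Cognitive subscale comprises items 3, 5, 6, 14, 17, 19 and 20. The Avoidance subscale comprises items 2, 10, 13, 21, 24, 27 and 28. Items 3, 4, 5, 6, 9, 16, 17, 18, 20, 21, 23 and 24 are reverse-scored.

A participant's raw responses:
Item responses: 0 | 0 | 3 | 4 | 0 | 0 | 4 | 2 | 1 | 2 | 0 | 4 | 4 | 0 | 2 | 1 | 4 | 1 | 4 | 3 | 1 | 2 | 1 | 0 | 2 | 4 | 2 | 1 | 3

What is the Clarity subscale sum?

16

Clarity items: 1, 4, 12, 15, 18, 23, 26.
Of these, items 4, 18 and 23 are reverse-scored; reverse-coded value = 4 − response.
  item 1: 0
  item 4: 4 − 4 = 0
  item 12: 4
  item 15: 2
  item 18: 4 − 1 = 3
  item 23: 4 − 1 = 3
  item 26: 4
Sum = 0 + 0 + 4 + 2 + 3 + 3 + 4 = 16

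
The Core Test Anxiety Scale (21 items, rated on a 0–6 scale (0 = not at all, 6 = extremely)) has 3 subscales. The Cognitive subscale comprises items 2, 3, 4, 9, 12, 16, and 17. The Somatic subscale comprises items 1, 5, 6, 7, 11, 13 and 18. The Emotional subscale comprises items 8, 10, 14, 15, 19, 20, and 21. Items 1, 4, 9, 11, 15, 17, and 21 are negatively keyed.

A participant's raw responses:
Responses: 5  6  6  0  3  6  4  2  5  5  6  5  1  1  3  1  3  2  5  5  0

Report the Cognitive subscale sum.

28

Cognitive items: 2, 3, 4, 9, 12, 16, 17.
Of these, items 4, 9 and 17 are negatively keyed; on a 0–6 scale, reversed = 6 − raw.
  item 2: 6
  item 3: 6
  item 4: 6 − 0 = 6
  item 9: 6 − 5 = 1
  item 12: 5
  item 16: 1
  item 17: 6 − 3 = 3
Sum = 6 + 6 + 6 + 1 + 5 + 1 + 3 = 28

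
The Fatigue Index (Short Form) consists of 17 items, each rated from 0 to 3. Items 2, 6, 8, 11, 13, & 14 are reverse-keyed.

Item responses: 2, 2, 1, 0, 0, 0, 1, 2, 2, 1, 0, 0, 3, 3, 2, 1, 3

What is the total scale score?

Reverse-coded items (on a 0–3 scale, reversed = 3 − raw):
  item 2: 3 − 2 = 1
  item 6: 3 − 0 = 3
  item 8: 3 − 2 = 1
  item 11: 3 − 0 = 3
  item 13: 3 − 3 = 0
  item 14: 3 − 3 = 0
Scored items: 2, 1, 1, 0, 0, 3, 1, 1, 2, 1, 3, 0, 0, 0, 2, 1, 3
Total = 2 + 1 + 1 + 0 + 0 + 3 + 1 + 1 + 2 + 1 + 3 + 0 + 0 + 0 + 2 + 1 + 3 = 21

21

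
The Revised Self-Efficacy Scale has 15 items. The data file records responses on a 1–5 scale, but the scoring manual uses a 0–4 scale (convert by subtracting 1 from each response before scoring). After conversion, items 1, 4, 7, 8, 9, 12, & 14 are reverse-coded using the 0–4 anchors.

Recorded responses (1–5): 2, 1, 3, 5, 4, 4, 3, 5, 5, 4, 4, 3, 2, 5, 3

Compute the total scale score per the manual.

24

Convert to 0–4: 1, 0, 2, 4, 3, 3, 2, 4, 4, 3, 3, 2, 1, 4, 2
Reverse-coded (reverse-coded value = 4 − response):
  item 1: 4 − 1 = 3
  item 4: 4 − 4 = 0
  item 7: 4 − 2 = 2
  item 8: 4 − 4 = 0
  item 9: 4 − 4 = 0
  item 12: 4 − 2 = 2
  item 14: 4 − 4 = 0
Scored: 3, 0, 2, 0, 3, 3, 2, 0, 0, 3, 3, 2, 1, 0, 2
Total = 24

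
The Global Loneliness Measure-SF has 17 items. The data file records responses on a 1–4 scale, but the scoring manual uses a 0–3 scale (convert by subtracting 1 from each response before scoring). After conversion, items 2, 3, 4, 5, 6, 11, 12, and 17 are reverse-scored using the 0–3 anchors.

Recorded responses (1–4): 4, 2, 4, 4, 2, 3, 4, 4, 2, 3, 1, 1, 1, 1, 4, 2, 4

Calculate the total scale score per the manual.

27

Convert to 0–3: 3, 1, 3, 3, 1, 2, 3, 3, 1, 2, 0, 0, 0, 0, 3, 1, 3
Reverse-coded (on a 0–3 scale, reversed = 3 − raw):
  item 2: 3 − 1 = 2
  item 3: 3 − 3 = 0
  item 4: 3 − 3 = 0
  item 5: 3 − 1 = 2
  item 6: 3 − 2 = 1
  item 11: 3 − 0 = 3
  item 12: 3 − 0 = 3
  item 17: 3 − 3 = 0
Scored: 3, 2, 0, 0, 2, 1, 3, 3, 1, 2, 3, 3, 0, 0, 3, 1, 0
Total = 27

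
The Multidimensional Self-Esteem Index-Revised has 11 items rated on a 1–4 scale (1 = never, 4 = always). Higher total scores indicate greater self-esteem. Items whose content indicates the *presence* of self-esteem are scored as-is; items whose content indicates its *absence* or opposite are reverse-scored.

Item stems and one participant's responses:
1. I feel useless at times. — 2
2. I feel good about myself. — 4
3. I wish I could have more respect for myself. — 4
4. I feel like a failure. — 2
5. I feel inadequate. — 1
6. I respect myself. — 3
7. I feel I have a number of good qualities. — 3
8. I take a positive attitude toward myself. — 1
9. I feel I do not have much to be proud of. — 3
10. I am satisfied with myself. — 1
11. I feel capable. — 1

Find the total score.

Items 1, 3, 4, 5, 9 describe the absence/opposite of self-esteem → reverse-score.
on a 1–4 scale, reversed = 5 − raw.
  item 1: 5 − 2 = 3
  item 2: 4
  item 3: 5 − 4 = 1
  item 4: 5 − 2 = 3
  item 5: 5 − 1 = 4
  item 6: 3
  item 7: 3
  item 8: 1
  item 9: 5 − 3 = 2
  item 10: 1
  item 11: 1
Total = 3 + 4 + 1 + 3 + 4 + 3 + 3 + 1 + 2 + 1 + 1 = 26

26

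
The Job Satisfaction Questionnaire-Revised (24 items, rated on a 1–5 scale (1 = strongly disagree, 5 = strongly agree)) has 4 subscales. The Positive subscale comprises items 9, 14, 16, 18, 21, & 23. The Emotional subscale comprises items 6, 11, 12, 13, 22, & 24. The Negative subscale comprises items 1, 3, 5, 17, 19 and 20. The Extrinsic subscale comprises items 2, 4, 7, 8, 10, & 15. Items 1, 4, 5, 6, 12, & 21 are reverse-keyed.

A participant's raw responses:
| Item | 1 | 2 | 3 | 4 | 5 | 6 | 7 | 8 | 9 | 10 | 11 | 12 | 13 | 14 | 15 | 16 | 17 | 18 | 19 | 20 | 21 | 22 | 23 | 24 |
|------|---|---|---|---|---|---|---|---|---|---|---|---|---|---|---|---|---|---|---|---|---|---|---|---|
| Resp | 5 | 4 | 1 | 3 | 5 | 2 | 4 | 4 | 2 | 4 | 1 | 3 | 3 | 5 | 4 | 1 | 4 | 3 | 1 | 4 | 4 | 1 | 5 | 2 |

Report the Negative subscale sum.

Negative items: 1, 3, 5, 17, 19, 20.
Of these, items 1 and 5 are reverse-keyed; reverse-coded value = 6 − response.
  item 1: 6 − 5 = 1
  item 3: 1
  item 5: 6 − 5 = 1
  item 17: 4
  item 19: 1
  item 20: 4
Sum = 1 + 1 + 1 + 4 + 1 + 4 = 12

12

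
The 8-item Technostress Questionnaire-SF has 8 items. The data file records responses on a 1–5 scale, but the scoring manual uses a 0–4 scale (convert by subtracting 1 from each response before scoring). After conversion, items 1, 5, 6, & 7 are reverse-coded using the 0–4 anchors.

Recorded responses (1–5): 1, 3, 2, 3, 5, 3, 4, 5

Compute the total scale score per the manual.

16

Convert to 0–4: 0, 2, 1, 2, 4, 2, 3, 4
Reverse-coded (reversed = (0+4) − raw = 4 − raw):
  item 1: 4 − 0 = 4
  item 5: 4 − 4 = 0
  item 6: 4 − 2 = 2
  item 7: 4 − 3 = 1
Scored: 4, 2, 1, 2, 0, 2, 1, 4
Total = 16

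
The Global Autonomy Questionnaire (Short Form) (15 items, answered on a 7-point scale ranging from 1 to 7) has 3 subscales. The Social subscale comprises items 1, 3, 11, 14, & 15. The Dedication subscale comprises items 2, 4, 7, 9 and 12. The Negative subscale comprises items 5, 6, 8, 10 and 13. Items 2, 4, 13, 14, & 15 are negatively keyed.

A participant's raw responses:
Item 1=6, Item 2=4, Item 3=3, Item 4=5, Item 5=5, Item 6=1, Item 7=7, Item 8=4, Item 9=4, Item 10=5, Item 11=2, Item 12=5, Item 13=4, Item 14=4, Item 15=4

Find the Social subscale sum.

19

Social items: 1, 3, 11, 14, 15.
Of these, items 14 and 15 are negatively keyed; on a 1–7 scale, reversed = 8 − raw.
  item 1: 6
  item 3: 3
  item 11: 2
  item 14: 8 − 4 = 4
  item 15: 8 − 4 = 4
Sum = 6 + 3 + 2 + 4 + 4 = 19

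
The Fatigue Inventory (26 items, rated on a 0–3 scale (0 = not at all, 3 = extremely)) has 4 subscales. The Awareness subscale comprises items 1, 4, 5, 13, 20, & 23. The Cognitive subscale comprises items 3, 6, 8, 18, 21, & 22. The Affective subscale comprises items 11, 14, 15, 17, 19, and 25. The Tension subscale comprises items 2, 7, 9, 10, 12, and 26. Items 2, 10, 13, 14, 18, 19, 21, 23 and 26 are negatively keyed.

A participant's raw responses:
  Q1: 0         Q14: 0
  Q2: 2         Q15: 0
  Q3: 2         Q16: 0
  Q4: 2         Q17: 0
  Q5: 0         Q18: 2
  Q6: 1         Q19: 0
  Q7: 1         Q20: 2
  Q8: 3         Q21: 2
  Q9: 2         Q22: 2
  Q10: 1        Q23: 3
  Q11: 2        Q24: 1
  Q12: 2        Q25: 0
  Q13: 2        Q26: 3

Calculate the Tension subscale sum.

Tension items: 2, 7, 9, 10, 12, 26.
Of these, items 2, 10 and 26 are negatively keyed; reversed = (0+3) − raw = 3 − raw.
  item 2: 3 − 2 = 1
  item 7: 1
  item 9: 2
  item 10: 3 − 1 = 2
  item 12: 2
  item 26: 3 − 3 = 0
Sum = 1 + 1 + 2 + 2 + 2 + 0 = 8

8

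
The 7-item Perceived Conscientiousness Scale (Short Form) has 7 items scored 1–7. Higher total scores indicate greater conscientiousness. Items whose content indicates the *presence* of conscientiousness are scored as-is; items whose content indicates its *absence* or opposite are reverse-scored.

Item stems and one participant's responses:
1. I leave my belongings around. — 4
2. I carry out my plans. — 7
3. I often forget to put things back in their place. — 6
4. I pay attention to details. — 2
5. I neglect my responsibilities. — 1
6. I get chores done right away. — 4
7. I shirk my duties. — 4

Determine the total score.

30

Items 1, 3, 5, 7 describe the absence/opposite of conscientiousness → reverse-score.
reversed = (1+7) − raw = 8 − raw.
  item 1: 8 − 4 = 4
  item 2: 7
  item 3: 8 − 6 = 2
  item 4: 2
  item 5: 8 − 1 = 7
  item 6: 4
  item 7: 8 − 4 = 4
Total = 4 + 7 + 2 + 2 + 7 + 4 + 4 = 30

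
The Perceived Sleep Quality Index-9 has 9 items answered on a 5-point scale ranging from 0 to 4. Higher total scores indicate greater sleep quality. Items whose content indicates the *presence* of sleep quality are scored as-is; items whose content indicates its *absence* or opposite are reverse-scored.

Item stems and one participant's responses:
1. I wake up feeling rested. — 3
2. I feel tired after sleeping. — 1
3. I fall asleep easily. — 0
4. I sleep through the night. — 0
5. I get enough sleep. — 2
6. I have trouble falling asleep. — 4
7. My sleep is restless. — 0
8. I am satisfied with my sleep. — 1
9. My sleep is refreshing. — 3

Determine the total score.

Items 2, 6, 7 describe the absence/opposite of sleep quality → reverse-score.
reverse-coded value = 4 − response.
  item 1: 3
  item 2: 4 − 1 = 3
  item 3: 0
  item 4: 0
  item 5: 2
  item 6: 4 − 4 = 0
  item 7: 4 − 0 = 4
  item 8: 1
  item 9: 3
Total = 3 + 3 + 0 + 0 + 2 + 0 + 4 + 1 + 3 = 16

16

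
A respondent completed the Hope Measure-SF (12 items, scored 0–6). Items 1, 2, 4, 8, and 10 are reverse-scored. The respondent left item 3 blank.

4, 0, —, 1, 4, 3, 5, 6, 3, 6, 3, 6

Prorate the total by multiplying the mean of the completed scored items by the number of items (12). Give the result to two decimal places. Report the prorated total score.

40.36

Reverse-coded (on a 0–6 scale, reversed = 6 − raw):
  item 1: 6 − 4 = 2
  item 2: 6 − 0 = 6
  item 4: 6 − 1 = 5
  item 8: 6 − 6 = 0
  item 10: 6 − 6 = 0
Completed scored items (11 of 12): 2, 6, 5, 4, 3, 5, 0, 3, 0, 3, 6; sum = 37.
Person mean = 37 / 11 ≈ 3.3636
Prorated total = (37 / 11) × 12 = 40.36 (to 2 dp)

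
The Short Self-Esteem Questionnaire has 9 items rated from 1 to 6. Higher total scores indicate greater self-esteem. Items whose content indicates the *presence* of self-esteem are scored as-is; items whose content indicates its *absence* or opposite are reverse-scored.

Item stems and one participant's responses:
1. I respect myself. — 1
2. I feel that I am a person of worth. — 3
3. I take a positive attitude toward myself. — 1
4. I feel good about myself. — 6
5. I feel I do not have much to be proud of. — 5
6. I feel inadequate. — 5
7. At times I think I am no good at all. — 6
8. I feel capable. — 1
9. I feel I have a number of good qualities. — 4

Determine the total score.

21

Items 5, 6, 7 describe the absence/opposite of self-esteem → reverse-score.
reverse-coded value = 7 − response.
  item 1: 1
  item 2: 3
  item 3: 1
  item 4: 6
  item 5: 7 − 5 = 2
  item 6: 7 − 5 = 2
  item 7: 7 − 6 = 1
  item 8: 1
  item 9: 4
Total = 1 + 3 + 1 + 6 + 2 + 2 + 1 + 1 + 4 = 21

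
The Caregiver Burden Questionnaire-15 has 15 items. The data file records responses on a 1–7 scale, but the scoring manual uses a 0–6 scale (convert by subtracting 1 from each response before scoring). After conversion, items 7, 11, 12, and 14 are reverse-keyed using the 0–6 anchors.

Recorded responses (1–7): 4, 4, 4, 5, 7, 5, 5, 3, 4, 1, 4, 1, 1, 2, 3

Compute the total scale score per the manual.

46

Convert to 0–6: 3, 3, 3, 4, 6, 4, 4, 2, 3, 0, 3, 0, 0, 1, 2
Reverse-coded (reverse-coded value = 6 − response):
  item 7: 6 − 4 = 2
  item 11: 6 − 3 = 3
  item 12: 6 − 0 = 6
  item 14: 6 − 1 = 5
Scored: 3, 3, 3, 4, 6, 4, 2, 2, 3, 0, 3, 6, 0, 5, 2
Total = 46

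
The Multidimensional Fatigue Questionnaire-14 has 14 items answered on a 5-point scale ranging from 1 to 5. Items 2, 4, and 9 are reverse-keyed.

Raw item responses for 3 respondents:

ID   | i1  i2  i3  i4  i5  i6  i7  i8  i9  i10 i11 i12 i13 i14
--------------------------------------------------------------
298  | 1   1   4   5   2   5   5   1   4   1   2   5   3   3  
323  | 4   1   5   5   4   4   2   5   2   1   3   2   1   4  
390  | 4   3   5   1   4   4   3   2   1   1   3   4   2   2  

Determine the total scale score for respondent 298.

40

Respondent 298 raw: 1, 1, 4, 5, 2, 5, 5, 1, 4, 1, 2, 5, 3, 3.
Reverse-coded (on a 1–5 scale, reversed = 6 − raw):
  item 1: 1
  item 2: 6 − 1 = 5
  item 3: 4
  item 4: 6 − 5 = 1
  item 5: 2
  item 6: 5
  item 7: 5
  item 8: 1
  item 9: 6 − 4 = 2
  item 10: 1
  item 11: 2
  item 12: 5
  item 13: 3
  item 14: 3
Sum = 1 + 5 + 4 + 1 + 2 + 5 + 5 + 1 + 2 + 1 + 2 + 5 + 3 + 3 = 40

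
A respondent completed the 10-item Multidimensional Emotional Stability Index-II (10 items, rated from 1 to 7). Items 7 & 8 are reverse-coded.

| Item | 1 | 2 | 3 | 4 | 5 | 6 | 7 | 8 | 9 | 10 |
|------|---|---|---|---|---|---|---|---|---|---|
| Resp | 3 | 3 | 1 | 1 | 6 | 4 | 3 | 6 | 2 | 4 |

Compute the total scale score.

31

Reversing items 7 and 8 with 8 − raw:
Total = 3 + 3 + 1 + 1 + 6 + 4 + (8−3) + (8−6) + 2 + 4
      = 3 + 3 + 1 + 1 + 6 + 4 + 5 + 2 + 2 + 4 = 31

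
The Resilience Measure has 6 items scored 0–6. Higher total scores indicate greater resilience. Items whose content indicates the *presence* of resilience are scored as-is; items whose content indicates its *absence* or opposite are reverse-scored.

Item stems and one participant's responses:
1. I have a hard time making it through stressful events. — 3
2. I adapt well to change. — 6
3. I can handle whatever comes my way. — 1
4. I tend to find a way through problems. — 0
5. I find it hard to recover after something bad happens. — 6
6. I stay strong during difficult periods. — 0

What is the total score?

Items 1, 5 describe the absence/opposite of resilience → reverse-score.
on a 0–6 scale, reversed = 6 − raw.
  item 1: 6 − 3 = 3
  item 2: 6
  item 3: 1
  item 4: 0
  item 5: 6 − 6 = 0
  item 6: 0
Total = 3 + 6 + 1 + 0 + 0 + 0 = 10

10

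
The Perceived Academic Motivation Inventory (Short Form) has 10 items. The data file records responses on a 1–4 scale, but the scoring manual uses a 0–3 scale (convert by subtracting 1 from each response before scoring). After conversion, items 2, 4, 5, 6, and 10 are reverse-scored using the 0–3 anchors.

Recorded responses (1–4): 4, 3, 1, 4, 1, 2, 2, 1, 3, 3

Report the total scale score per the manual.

Convert to 0–3: 3, 2, 0, 3, 0, 1, 1, 0, 2, 2
Reverse-coded (reversed = (0+3) − raw = 3 − raw):
  item 2: 3 − 2 = 1
  item 4: 3 − 3 = 0
  item 5: 3 − 0 = 3
  item 6: 3 − 1 = 2
  item 10: 3 − 2 = 1
Scored: 3, 1, 0, 0, 3, 2, 1, 0, 2, 1
Total = 13

13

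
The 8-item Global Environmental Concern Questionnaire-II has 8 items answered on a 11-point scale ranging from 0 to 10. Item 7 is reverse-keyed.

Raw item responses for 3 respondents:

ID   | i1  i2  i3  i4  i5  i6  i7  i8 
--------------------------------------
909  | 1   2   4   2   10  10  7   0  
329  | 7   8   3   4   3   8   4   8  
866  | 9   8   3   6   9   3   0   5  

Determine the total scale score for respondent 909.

Respondent 909 raw: 1, 2, 4, 2, 10, 10, 7, 0.
Reverse-coded (reversed = (0+10) − raw = 10 − raw):
  item 1: 1
  item 2: 2
  item 3: 4
  item 4: 2
  item 5: 10
  item 6: 10
  item 7: 10 − 7 = 3
  item 8: 0
Sum = 1 + 2 + 4 + 2 + 10 + 10 + 3 + 0 = 32

32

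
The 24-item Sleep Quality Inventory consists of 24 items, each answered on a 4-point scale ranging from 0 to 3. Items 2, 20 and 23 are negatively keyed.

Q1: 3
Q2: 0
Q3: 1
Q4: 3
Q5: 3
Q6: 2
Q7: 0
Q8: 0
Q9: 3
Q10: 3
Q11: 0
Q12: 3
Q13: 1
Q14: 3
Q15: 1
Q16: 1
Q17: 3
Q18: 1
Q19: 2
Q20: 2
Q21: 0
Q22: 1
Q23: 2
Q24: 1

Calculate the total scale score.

Negatively keyed items use 3 − raw:
  item 2: 3 − 0 = 3
  item 20: 3 − 2 = 1
  item 23: 3 − 2 = 1
Scored items: 3, 3, 1, 3, 3, 2, 0, 0, 3, 3, 0, 3, 1, 3, 1, 1, 3, 1, 2, 1, 0, 1, 1, 1
Total = 3 + 3 + 1 + 3 + 3 + 2 + 0 + 0 + 3 + 3 + 0 + 3 + 1 + 3 + 1 + 1 + 3 + 1 + 2 + 1 + 0 + 1 + 1 + 1 = 40

40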